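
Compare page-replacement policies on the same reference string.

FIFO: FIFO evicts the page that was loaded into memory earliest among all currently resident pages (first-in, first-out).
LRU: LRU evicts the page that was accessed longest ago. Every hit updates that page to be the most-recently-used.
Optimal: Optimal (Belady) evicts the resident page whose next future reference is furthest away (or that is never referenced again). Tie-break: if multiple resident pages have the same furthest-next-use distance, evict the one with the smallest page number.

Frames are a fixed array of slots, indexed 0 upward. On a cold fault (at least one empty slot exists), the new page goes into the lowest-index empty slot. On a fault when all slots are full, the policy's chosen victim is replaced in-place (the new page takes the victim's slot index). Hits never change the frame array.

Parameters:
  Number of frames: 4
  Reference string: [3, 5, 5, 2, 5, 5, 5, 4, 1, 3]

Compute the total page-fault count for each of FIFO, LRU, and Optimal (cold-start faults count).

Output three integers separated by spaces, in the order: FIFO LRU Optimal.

Answer: 6 6 5

Derivation:
--- FIFO ---
  step 0: ref 3 -> FAULT, frames=[3,-,-,-] (faults so far: 1)
  step 1: ref 5 -> FAULT, frames=[3,5,-,-] (faults so far: 2)
  step 2: ref 5 -> HIT, frames=[3,5,-,-] (faults so far: 2)
  step 3: ref 2 -> FAULT, frames=[3,5,2,-] (faults so far: 3)
  step 4: ref 5 -> HIT, frames=[3,5,2,-] (faults so far: 3)
  step 5: ref 5 -> HIT, frames=[3,5,2,-] (faults so far: 3)
  step 6: ref 5 -> HIT, frames=[3,5,2,-] (faults so far: 3)
  step 7: ref 4 -> FAULT, frames=[3,5,2,4] (faults so far: 4)
  step 8: ref 1 -> FAULT, evict 3, frames=[1,5,2,4] (faults so far: 5)
  step 9: ref 3 -> FAULT, evict 5, frames=[1,3,2,4] (faults so far: 6)
  FIFO total faults: 6
--- LRU ---
  step 0: ref 3 -> FAULT, frames=[3,-,-,-] (faults so far: 1)
  step 1: ref 5 -> FAULT, frames=[3,5,-,-] (faults so far: 2)
  step 2: ref 5 -> HIT, frames=[3,5,-,-] (faults so far: 2)
  step 3: ref 2 -> FAULT, frames=[3,5,2,-] (faults so far: 3)
  step 4: ref 5 -> HIT, frames=[3,5,2,-] (faults so far: 3)
  step 5: ref 5 -> HIT, frames=[3,5,2,-] (faults so far: 3)
  step 6: ref 5 -> HIT, frames=[3,5,2,-] (faults so far: 3)
  step 7: ref 4 -> FAULT, frames=[3,5,2,4] (faults so far: 4)
  step 8: ref 1 -> FAULT, evict 3, frames=[1,5,2,4] (faults so far: 5)
  step 9: ref 3 -> FAULT, evict 2, frames=[1,5,3,4] (faults so far: 6)
  LRU total faults: 6
--- Optimal ---
  step 0: ref 3 -> FAULT, frames=[3,-,-,-] (faults so far: 1)
  step 1: ref 5 -> FAULT, frames=[3,5,-,-] (faults so far: 2)
  step 2: ref 5 -> HIT, frames=[3,5,-,-] (faults so far: 2)
  step 3: ref 2 -> FAULT, frames=[3,5,2,-] (faults so far: 3)
  step 4: ref 5 -> HIT, frames=[3,5,2,-] (faults so far: 3)
  step 5: ref 5 -> HIT, frames=[3,5,2,-] (faults so far: 3)
  step 6: ref 5 -> HIT, frames=[3,5,2,-] (faults so far: 3)
  step 7: ref 4 -> FAULT, frames=[3,5,2,4] (faults so far: 4)
  step 8: ref 1 -> FAULT, evict 2, frames=[3,5,1,4] (faults so far: 5)
  step 9: ref 3 -> HIT, frames=[3,5,1,4] (faults so far: 5)
  Optimal total faults: 5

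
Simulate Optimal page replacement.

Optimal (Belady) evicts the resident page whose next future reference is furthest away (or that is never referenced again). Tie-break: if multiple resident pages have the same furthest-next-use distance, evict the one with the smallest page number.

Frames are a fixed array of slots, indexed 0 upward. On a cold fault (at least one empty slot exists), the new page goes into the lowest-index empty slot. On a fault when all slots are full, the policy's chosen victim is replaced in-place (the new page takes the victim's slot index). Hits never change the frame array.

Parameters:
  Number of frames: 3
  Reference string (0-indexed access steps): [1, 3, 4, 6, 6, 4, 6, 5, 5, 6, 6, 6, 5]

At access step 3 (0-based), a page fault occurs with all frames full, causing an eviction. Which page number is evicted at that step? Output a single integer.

Answer: 1

Derivation:
Step 0: ref 1 -> FAULT, frames=[1,-,-]
Step 1: ref 3 -> FAULT, frames=[1,3,-]
Step 2: ref 4 -> FAULT, frames=[1,3,4]
Step 3: ref 6 -> FAULT, evict 1, frames=[6,3,4]
At step 3: evicted page 1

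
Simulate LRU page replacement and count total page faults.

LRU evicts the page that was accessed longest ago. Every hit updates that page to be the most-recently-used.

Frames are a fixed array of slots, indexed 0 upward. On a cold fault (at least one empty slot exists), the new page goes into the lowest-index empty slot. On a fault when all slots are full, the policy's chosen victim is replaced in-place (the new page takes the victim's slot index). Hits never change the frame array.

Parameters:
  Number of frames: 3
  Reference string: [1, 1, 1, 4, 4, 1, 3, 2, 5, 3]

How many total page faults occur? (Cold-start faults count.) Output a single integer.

Answer: 5

Derivation:
Step 0: ref 1 → FAULT, frames=[1,-,-]
Step 1: ref 1 → HIT, frames=[1,-,-]
Step 2: ref 1 → HIT, frames=[1,-,-]
Step 3: ref 4 → FAULT, frames=[1,4,-]
Step 4: ref 4 → HIT, frames=[1,4,-]
Step 5: ref 1 → HIT, frames=[1,4,-]
Step 6: ref 3 → FAULT, frames=[1,4,3]
Step 7: ref 2 → FAULT (evict 4), frames=[1,2,3]
Step 8: ref 5 → FAULT (evict 1), frames=[5,2,3]
Step 9: ref 3 → HIT, frames=[5,2,3]
Total faults: 5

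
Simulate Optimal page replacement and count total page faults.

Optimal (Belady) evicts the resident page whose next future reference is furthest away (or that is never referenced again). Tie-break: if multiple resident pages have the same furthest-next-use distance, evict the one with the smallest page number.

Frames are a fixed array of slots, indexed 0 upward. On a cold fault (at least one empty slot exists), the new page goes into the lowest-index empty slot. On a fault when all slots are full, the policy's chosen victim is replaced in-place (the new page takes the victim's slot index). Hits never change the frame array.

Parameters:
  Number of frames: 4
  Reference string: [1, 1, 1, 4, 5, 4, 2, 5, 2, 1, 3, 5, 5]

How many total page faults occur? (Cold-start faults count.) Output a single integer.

Step 0: ref 1 → FAULT, frames=[1,-,-,-]
Step 1: ref 1 → HIT, frames=[1,-,-,-]
Step 2: ref 1 → HIT, frames=[1,-,-,-]
Step 3: ref 4 → FAULT, frames=[1,4,-,-]
Step 4: ref 5 → FAULT, frames=[1,4,5,-]
Step 5: ref 4 → HIT, frames=[1,4,5,-]
Step 6: ref 2 → FAULT, frames=[1,4,5,2]
Step 7: ref 5 → HIT, frames=[1,4,5,2]
Step 8: ref 2 → HIT, frames=[1,4,5,2]
Step 9: ref 1 → HIT, frames=[1,4,5,2]
Step 10: ref 3 → FAULT (evict 1), frames=[3,4,5,2]
Step 11: ref 5 → HIT, frames=[3,4,5,2]
Step 12: ref 5 → HIT, frames=[3,4,5,2]
Total faults: 5

Answer: 5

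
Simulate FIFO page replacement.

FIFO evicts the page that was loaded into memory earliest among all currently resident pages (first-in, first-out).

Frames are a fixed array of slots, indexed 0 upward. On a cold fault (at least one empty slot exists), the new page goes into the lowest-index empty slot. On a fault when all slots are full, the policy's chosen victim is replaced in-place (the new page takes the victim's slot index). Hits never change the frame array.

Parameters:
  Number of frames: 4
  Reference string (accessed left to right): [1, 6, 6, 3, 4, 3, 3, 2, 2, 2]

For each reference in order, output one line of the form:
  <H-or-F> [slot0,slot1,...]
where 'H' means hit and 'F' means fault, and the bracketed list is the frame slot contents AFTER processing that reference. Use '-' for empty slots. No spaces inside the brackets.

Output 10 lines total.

F [1,-,-,-]
F [1,6,-,-]
H [1,6,-,-]
F [1,6,3,-]
F [1,6,3,4]
H [1,6,3,4]
H [1,6,3,4]
F [2,6,3,4]
H [2,6,3,4]
H [2,6,3,4]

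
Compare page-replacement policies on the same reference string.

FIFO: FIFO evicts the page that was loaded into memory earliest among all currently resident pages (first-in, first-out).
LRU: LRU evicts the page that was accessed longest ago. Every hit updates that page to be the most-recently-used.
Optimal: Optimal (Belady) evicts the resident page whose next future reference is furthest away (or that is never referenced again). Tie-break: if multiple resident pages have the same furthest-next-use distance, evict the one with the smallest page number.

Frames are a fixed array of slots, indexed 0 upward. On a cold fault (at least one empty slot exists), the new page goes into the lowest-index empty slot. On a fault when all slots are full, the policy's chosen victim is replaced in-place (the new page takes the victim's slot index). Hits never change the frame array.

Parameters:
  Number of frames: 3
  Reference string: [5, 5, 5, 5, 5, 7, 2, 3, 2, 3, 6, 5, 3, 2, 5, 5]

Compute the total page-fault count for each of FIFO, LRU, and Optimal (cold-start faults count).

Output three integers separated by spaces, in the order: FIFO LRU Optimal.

Answer: 7 7 6

Derivation:
--- FIFO ---
  step 0: ref 5 -> FAULT, frames=[5,-,-] (faults so far: 1)
  step 1: ref 5 -> HIT, frames=[5,-,-] (faults so far: 1)
  step 2: ref 5 -> HIT, frames=[5,-,-] (faults so far: 1)
  step 3: ref 5 -> HIT, frames=[5,-,-] (faults so far: 1)
  step 4: ref 5 -> HIT, frames=[5,-,-] (faults so far: 1)
  step 5: ref 7 -> FAULT, frames=[5,7,-] (faults so far: 2)
  step 6: ref 2 -> FAULT, frames=[5,7,2] (faults so far: 3)
  step 7: ref 3 -> FAULT, evict 5, frames=[3,7,2] (faults so far: 4)
  step 8: ref 2 -> HIT, frames=[3,7,2] (faults so far: 4)
  step 9: ref 3 -> HIT, frames=[3,7,2] (faults so far: 4)
  step 10: ref 6 -> FAULT, evict 7, frames=[3,6,2] (faults so far: 5)
  step 11: ref 5 -> FAULT, evict 2, frames=[3,6,5] (faults so far: 6)
  step 12: ref 3 -> HIT, frames=[3,6,5] (faults so far: 6)
  step 13: ref 2 -> FAULT, evict 3, frames=[2,6,5] (faults so far: 7)
  step 14: ref 5 -> HIT, frames=[2,6,5] (faults so far: 7)
  step 15: ref 5 -> HIT, frames=[2,6,5] (faults so far: 7)
  FIFO total faults: 7
--- LRU ---
  step 0: ref 5 -> FAULT, frames=[5,-,-] (faults so far: 1)
  step 1: ref 5 -> HIT, frames=[5,-,-] (faults so far: 1)
  step 2: ref 5 -> HIT, frames=[5,-,-] (faults so far: 1)
  step 3: ref 5 -> HIT, frames=[5,-,-] (faults so far: 1)
  step 4: ref 5 -> HIT, frames=[5,-,-] (faults so far: 1)
  step 5: ref 7 -> FAULT, frames=[5,7,-] (faults so far: 2)
  step 6: ref 2 -> FAULT, frames=[5,7,2] (faults so far: 3)
  step 7: ref 3 -> FAULT, evict 5, frames=[3,7,2] (faults so far: 4)
  step 8: ref 2 -> HIT, frames=[3,7,2] (faults so far: 4)
  step 9: ref 3 -> HIT, frames=[3,7,2] (faults so far: 4)
  step 10: ref 6 -> FAULT, evict 7, frames=[3,6,2] (faults so far: 5)
  step 11: ref 5 -> FAULT, evict 2, frames=[3,6,5] (faults so far: 6)
  step 12: ref 3 -> HIT, frames=[3,6,5] (faults so far: 6)
  step 13: ref 2 -> FAULT, evict 6, frames=[3,2,5] (faults so far: 7)
  step 14: ref 5 -> HIT, frames=[3,2,5] (faults so far: 7)
  step 15: ref 5 -> HIT, frames=[3,2,5] (faults so far: 7)
  LRU total faults: 7
--- Optimal ---
  step 0: ref 5 -> FAULT, frames=[5,-,-] (faults so far: 1)
  step 1: ref 5 -> HIT, frames=[5,-,-] (faults so far: 1)
  step 2: ref 5 -> HIT, frames=[5,-,-] (faults so far: 1)
  step 3: ref 5 -> HIT, frames=[5,-,-] (faults so far: 1)
  step 4: ref 5 -> HIT, frames=[5,-,-] (faults so far: 1)
  step 5: ref 7 -> FAULT, frames=[5,7,-] (faults so far: 2)
  step 6: ref 2 -> FAULT, frames=[5,7,2] (faults so far: 3)
  step 7: ref 3 -> FAULT, evict 7, frames=[5,3,2] (faults so far: 4)
  step 8: ref 2 -> HIT, frames=[5,3,2] (faults so far: 4)
  step 9: ref 3 -> HIT, frames=[5,3,2] (faults so far: 4)
  step 10: ref 6 -> FAULT, evict 2, frames=[5,3,6] (faults so far: 5)
  step 11: ref 5 -> HIT, frames=[5,3,6] (faults so far: 5)
  step 12: ref 3 -> HIT, frames=[5,3,6] (faults so far: 5)
  step 13: ref 2 -> FAULT, evict 3, frames=[5,2,6] (faults so far: 6)
  step 14: ref 5 -> HIT, frames=[5,2,6] (faults so far: 6)
  step 15: ref 5 -> HIT, frames=[5,2,6] (faults so far: 6)
  Optimal total faults: 6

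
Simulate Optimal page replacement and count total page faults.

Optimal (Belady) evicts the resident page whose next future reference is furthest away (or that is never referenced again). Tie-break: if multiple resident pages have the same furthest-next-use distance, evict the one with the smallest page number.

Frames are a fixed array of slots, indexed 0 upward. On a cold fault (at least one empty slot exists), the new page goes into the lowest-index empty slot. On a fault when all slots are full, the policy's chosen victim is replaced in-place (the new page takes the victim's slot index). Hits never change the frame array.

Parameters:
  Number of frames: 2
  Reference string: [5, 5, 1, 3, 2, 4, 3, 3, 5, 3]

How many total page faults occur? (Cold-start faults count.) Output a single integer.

Answer: 6

Derivation:
Step 0: ref 5 → FAULT, frames=[5,-]
Step 1: ref 5 → HIT, frames=[5,-]
Step 2: ref 1 → FAULT, frames=[5,1]
Step 3: ref 3 → FAULT (evict 1), frames=[5,3]
Step 4: ref 2 → FAULT (evict 5), frames=[2,3]
Step 5: ref 4 → FAULT (evict 2), frames=[4,3]
Step 6: ref 3 → HIT, frames=[4,3]
Step 7: ref 3 → HIT, frames=[4,3]
Step 8: ref 5 → FAULT (evict 4), frames=[5,3]
Step 9: ref 3 → HIT, frames=[5,3]
Total faults: 6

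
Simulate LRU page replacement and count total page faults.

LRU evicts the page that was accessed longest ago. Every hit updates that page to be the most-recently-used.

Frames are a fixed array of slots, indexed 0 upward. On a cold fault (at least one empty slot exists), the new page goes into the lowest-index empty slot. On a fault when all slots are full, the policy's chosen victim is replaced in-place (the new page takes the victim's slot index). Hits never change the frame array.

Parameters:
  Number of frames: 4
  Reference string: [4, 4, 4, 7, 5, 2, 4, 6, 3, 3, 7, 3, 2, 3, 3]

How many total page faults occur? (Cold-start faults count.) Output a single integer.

Answer: 8

Derivation:
Step 0: ref 4 → FAULT, frames=[4,-,-,-]
Step 1: ref 4 → HIT, frames=[4,-,-,-]
Step 2: ref 4 → HIT, frames=[4,-,-,-]
Step 3: ref 7 → FAULT, frames=[4,7,-,-]
Step 4: ref 5 → FAULT, frames=[4,7,5,-]
Step 5: ref 2 → FAULT, frames=[4,7,5,2]
Step 6: ref 4 → HIT, frames=[4,7,5,2]
Step 7: ref 6 → FAULT (evict 7), frames=[4,6,5,2]
Step 8: ref 3 → FAULT (evict 5), frames=[4,6,3,2]
Step 9: ref 3 → HIT, frames=[4,6,3,2]
Step 10: ref 7 → FAULT (evict 2), frames=[4,6,3,7]
Step 11: ref 3 → HIT, frames=[4,6,3,7]
Step 12: ref 2 → FAULT (evict 4), frames=[2,6,3,7]
Step 13: ref 3 → HIT, frames=[2,6,3,7]
Step 14: ref 3 → HIT, frames=[2,6,3,7]
Total faults: 8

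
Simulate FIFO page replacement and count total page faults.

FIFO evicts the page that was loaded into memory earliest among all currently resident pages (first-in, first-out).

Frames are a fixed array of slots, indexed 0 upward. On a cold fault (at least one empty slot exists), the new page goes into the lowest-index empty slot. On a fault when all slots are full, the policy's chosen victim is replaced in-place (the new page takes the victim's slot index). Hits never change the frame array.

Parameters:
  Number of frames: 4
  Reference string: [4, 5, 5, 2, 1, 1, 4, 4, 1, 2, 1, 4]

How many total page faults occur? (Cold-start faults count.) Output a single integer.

Answer: 4

Derivation:
Step 0: ref 4 → FAULT, frames=[4,-,-,-]
Step 1: ref 5 → FAULT, frames=[4,5,-,-]
Step 2: ref 5 → HIT, frames=[4,5,-,-]
Step 3: ref 2 → FAULT, frames=[4,5,2,-]
Step 4: ref 1 → FAULT, frames=[4,5,2,1]
Step 5: ref 1 → HIT, frames=[4,5,2,1]
Step 6: ref 4 → HIT, frames=[4,5,2,1]
Step 7: ref 4 → HIT, frames=[4,5,2,1]
Step 8: ref 1 → HIT, frames=[4,5,2,1]
Step 9: ref 2 → HIT, frames=[4,5,2,1]
Step 10: ref 1 → HIT, frames=[4,5,2,1]
Step 11: ref 4 → HIT, frames=[4,5,2,1]
Total faults: 4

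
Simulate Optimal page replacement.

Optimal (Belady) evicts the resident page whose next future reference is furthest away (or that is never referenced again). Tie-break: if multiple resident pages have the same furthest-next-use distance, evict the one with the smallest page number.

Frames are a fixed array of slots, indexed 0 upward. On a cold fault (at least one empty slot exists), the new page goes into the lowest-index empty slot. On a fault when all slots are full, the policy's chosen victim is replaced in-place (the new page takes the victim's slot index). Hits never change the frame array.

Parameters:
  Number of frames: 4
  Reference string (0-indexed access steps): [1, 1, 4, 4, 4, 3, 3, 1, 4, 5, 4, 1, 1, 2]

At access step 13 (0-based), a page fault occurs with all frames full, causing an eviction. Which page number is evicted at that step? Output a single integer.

Answer: 1

Derivation:
Step 0: ref 1 -> FAULT, frames=[1,-,-,-]
Step 1: ref 1 -> HIT, frames=[1,-,-,-]
Step 2: ref 4 -> FAULT, frames=[1,4,-,-]
Step 3: ref 4 -> HIT, frames=[1,4,-,-]
Step 4: ref 4 -> HIT, frames=[1,4,-,-]
Step 5: ref 3 -> FAULT, frames=[1,4,3,-]
Step 6: ref 3 -> HIT, frames=[1,4,3,-]
Step 7: ref 1 -> HIT, frames=[1,4,3,-]
Step 8: ref 4 -> HIT, frames=[1,4,3,-]
Step 9: ref 5 -> FAULT, frames=[1,4,3,5]
Step 10: ref 4 -> HIT, frames=[1,4,3,5]
Step 11: ref 1 -> HIT, frames=[1,4,3,5]
Step 12: ref 1 -> HIT, frames=[1,4,3,5]
Step 13: ref 2 -> FAULT, evict 1, frames=[2,4,3,5]
At step 13: evicted page 1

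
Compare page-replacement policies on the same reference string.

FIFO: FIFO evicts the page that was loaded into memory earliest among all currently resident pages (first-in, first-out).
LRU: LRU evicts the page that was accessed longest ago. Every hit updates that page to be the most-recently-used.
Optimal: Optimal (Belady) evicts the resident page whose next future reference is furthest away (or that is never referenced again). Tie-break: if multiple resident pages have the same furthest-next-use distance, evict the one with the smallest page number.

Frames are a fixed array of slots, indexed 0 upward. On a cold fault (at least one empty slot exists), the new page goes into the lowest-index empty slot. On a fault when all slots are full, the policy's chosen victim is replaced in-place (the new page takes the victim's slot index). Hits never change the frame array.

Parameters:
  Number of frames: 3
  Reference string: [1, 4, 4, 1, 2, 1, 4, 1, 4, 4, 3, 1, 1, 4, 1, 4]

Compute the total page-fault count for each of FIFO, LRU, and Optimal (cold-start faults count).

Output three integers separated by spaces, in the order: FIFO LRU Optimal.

Answer: 6 4 4

Derivation:
--- FIFO ---
  step 0: ref 1 -> FAULT, frames=[1,-,-] (faults so far: 1)
  step 1: ref 4 -> FAULT, frames=[1,4,-] (faults so far: 2)
  step 2: ref 4 -> HIT, frames=[1,4,-] (faults so far: 2)
  step 3: ref 1 -> HIT, frames=[1,4,-] (faults so far: 2)
  step 4: ref 2 -> FAULT, frames=[1,4,2] (faults so far: 3)
  step 5: ref 1 -> HIT, frames=[1,4,2] (faults so far: 3)
  step 6: ref 4 -> HIT, frames=[1,4,2] (faults so far: 3)
  step 7: ref 1 -> HIT, frames=[1,4,2] (faults so far: 3)
  step 8: ref 4 -> HIT, frames=[1,4,2] (faults so far: 3)
  step 9: ref 4 -> HIT, frames=[1,4,2] (faults so far: 3)
  step 10: ref 3 -> FAULT, evict 1, frames=[3,4,2] (faults so far: 4)
  step 11: ref 1 -> FAULT, evict 4, frames=[3,1,2] (faults so far: 5)
  step 12: ref 1 -> HIT, frames=[3,1,2] (faults so far: 5)
  step 13: ref 4 -> FAULT, evict 2, frames=[3,1,4] (faults so far: 6)
  step 14: ref 1 -> HIT, frames=[3,1,4] (faults so far: 6)
  step 15: ref 4 -> HIT, frames=[3,1,4] (faults so far: 6)
  FIFO total faults: 6
--- LRU ---
  step 0: ref 1 -> FAULT, frames=[1,-,-] (faults so far: 1)
  step 1: ref 4 -> FAULT, frames=[1,4,-] (faults so far: 2)
  step 2: ref 4 -> HIT, frames=[1,4,-] (faults so far: 2)
  step 3: ref 1 -> HIT, frames=[1,4,-] (faults so far: 2)
  step 4: ref 2 -> FAULT, frames=[1,4,2] (faults so far: 3)
  step 5: ref 1 -> HIT, frames=[1,4,2] (faults so far: 3)
  step 6: ref 4 -> HIT, frames=[1,4,2] (faults so far: 3)
  step 7: ref 1 -> HIT, frames=[1,4,2] (faults so far: 3)
  step 8: ref 4 -> HIT, frames=[1,4,2] (faults so far: 3)
  step 9: ref 4 -> HIT, frames=[1,4,2] (faults so far: 3)
  step 10: ref 3 -> FAULT, evict 2, frames=[1,4,3] (faults so far: 4)
  step 11: ref 1 -> HIT, frames=[1,4,3] (faults so far: 4)
  step 12: ref 1 -> HIT, frames=[1,4,3] (faults so far: 4)
  step 13: ref 4 -> HIT, frames=[1,4,3] (faults so far: 4)
  step 14: ref 1 -> HIT, frames=[1,4,3] (faults so far: 4)
  step 15: ref 4 -> HIT, frames=[1,4,3] (faults so far: 4)
  LRU total faults: 4
--- Optimal ---
  step 0: ref 1 -> FAULT, frames=[1,-,-] (faults so far: 1)
  step 1: ref 4 -> FAULT, frames=[1,4,-] (faults so far: 2)
  step 2: ref 4 -> HIT, frames=[1,4,-] (faults so far: 2)
  step 3: ref 1 -> HIT, frames=[1,4,-] (faults so far: 2)
  step 4: ref 2 -> FAULT, frames=[1,4,2] (faults so far: 3)
  step 5: ref 1 -> HIT, frames=[1,4,2] (faults so far: 3)
  step 6: ref 4 -> HIT, frames=[1,4,2] (faults so far: 3)
  step 7: ref 1 -> HIT, frames=[1,4,2] (faults so far: 3)
  step 8: ref 4 -> HIT, frames=[1,4,2] (faults so far: 3)
  step 9: ref 4 -> HIT, frames=[1,4,2] (faults so far: 3)
  step 10: ref 3 -> FAULT, evict 2, frames=[1,4,3] (faults so far: 4)
  step 11: ref 1 -> HIT, frames=[1,4,3] (faults so far: 4)
  step 12: ref 1 -> HIT, frames=[1,4,3] (faults so far: 4)
  step 13: ref 4 -> HIT, frames=[1,4,3] (faults so far: 4)
  step 14: ref 1 -> HIT, frames=[1,4,3] (faults so far: 4)
  step 15: ref 4 -> HIT, frames=[1,4,3] (faults so far: 4)
  Optimal total faults: 4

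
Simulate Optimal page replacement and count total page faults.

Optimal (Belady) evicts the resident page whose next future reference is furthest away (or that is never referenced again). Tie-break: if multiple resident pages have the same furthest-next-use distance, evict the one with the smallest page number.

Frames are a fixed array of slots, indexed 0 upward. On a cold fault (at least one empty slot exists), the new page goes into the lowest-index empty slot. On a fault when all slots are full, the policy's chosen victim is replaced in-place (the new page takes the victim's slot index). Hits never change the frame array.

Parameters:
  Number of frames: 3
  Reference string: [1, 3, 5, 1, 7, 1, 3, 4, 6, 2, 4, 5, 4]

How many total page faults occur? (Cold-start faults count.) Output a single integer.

Step 0: ref 1 → FAULT, frames=[1,-,-]
Step 1: ref 3 → FAULT, frames=[1,3,-]
Step 2: ref 5 → FAULT, frames=[1,3,5]
Step 3: ref 1 → HIT, frames=[1,3,5]
Step 4: ref 7 → FAULT (evict 5), frames=[1,3,7]
Step 5: ref 1 → HIT, frames=[1,3,7]
Step 6: ref 3 → HIT, frames=[1,3,7]
Step 7: ref 4 → FAULT (evict 1), frames=[4,3,7]
Step 8: ref 6 → FAULT (evict 3), frames=[4,6,7]
Step 9: ref 2 → FAULT (evict 6), frames=[4,2,7]
Step 10: ref 4 → HIT, frames=[4,2,7]
Step 11: ref 5 → FAULT (evict 2), frames=[4,5,7]
Step 12: ref 4 → HIT, frames=[4,5,7]
Total faults: 8

Answer: 8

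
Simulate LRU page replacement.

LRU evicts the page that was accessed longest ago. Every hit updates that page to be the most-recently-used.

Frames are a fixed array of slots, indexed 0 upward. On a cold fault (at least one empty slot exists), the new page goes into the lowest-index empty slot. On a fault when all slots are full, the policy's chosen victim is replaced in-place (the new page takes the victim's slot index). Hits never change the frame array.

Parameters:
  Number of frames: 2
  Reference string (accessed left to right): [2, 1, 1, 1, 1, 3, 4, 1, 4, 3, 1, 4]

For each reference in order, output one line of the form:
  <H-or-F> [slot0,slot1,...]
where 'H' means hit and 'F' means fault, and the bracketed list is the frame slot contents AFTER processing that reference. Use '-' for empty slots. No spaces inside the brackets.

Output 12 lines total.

F [2,-]
F [2,1]
H [2,1]
H [2,1]
H [2,1]
F [3,1]
F [3,4]
F [1,4]
H [1,4]
F [3,4]
F [3,1]
F [4,1]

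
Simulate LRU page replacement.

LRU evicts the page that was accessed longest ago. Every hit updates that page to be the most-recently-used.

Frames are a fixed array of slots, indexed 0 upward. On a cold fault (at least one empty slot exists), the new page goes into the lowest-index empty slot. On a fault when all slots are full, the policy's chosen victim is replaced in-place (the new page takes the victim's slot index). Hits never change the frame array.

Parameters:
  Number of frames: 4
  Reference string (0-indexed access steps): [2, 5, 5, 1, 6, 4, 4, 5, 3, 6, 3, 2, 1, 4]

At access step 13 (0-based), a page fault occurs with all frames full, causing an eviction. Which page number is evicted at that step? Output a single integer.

Answer: 6

Derivation:
Step 0: ref 2 -> FAULT, frames=[2,-,-,-]
Step 1: ref 5 -> FAULT, frames=[2,5,-,-]
Step 2: ref 5 -> HIT, frames=[2,5,-,-]
Step 3: ref 1 -> FAULT, frames=[2,5,1,-]
Step 4: ref 6 -> FAULT, frames=[2,5,1,6]
Step 5: ref 4 -> FAULT, evict 2, frames=[4,5,1,6]
Step 6: ref 4 -> HIT, frames=[4,5,1,6]
Step 7: ref 5 -> HIT, frames=[4,5,1,6]
Step 8: ref 3 -> FAULT, evict 1, frames=[4,5,3,6]
Step 9: ref 6 -> HIT, frames=[4,5,3,6]
Step 10: ref 3 -> HIT, frames=[4,5,3,6]
Step 11: ref 2 -> FAULT, evict 4, frames=[2,5,3,6]
Step 12: ref 1 -> FAULT, evict 5, frames=[2,1,3,6]
Step 13: ref 4 -> FAULT, evict 6, frames=[2,1,3,4]
At step 13: evicted page 6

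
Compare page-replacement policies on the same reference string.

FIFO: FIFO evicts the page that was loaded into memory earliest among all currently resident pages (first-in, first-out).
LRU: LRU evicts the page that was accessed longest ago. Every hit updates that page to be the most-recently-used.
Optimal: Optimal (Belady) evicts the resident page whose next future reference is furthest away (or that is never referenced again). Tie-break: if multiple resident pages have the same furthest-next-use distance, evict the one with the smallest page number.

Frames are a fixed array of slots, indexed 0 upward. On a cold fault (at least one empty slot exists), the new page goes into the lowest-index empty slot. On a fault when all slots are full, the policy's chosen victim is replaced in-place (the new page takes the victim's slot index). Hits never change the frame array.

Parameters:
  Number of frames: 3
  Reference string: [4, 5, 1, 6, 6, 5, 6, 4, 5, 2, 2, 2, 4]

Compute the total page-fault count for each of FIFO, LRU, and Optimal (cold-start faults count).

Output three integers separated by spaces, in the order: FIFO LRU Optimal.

Answer: 7 6 5

Derivation:
--- FIFO ---
  step 0: ref 4 -> FAULT, frames=[4,-,-] (faults so far: 1)
  step 1: ref 5 -> FAULT, frames=[4,5,-] (faults so far: 2)
  step 2: ref 1 -> FAULT, frames=[4,5,1] (faults so far: 3)
  step 3: ref 6 -> FAULT, evict 4, frames=[6,5,1] (faults so far: 4)
  step 4: ref 6 -> HIT, frames=[6,5,1] (faults so far: 4)
  step 5: ref 5 -> HIT, frames=[6,5,1] (faults so far: 4)
  step 6: ref 6 -> HIT, frames=[6,5,1] (faults so far: 4)
  step 7: ref 4 -> FAULT, evict 5, frames=[6,4,1] (faults so far: 5)
  step 8: ref 5 -> FAULT, evict 1, frames=[6,4,5] (faults so far: 6)
  step 9: ref 2 -> FAULT, evict 6, frames=[2,4,5] (faults so far: 7)
  step 10: ref 2 -> HIT, frames=[2,4,5] (faults so far: 7)
  step 11: ref 2 -> HIT, frames=[2,4,5] (faults so far: 7)
  step 12: ref 4 -> HIT, frames=[2,4,5] (faults so far: 7)
  FIFO total faults: 7
--- LRU ---
  step 0: ref 4 -> FAULT, frames=[4,-,-] (faults so far: 1)
  step 1: ref 5 -> FAULT, frames=[4,5,-] (faults so far: 2)
  step 2: ref 1 -> FAULT, frames=[4,5,1] (faults so far: 3)
  step 3: ref 6 -> FAULT, evict 4, frames=[6,5,1] (faults so far: 4)
  step 4: ref 6 -> HIT, frames=[6,5,1] (faults so far: 4)
  step 5: ref 5 -> HIT, frames=[6,5,1] (faults so far: 4)
  step 6: ref 6 -> HIT, frames=[6,5,1] (faults so far: 4)
  step 7: ref 4 -> FAULT, evict 1, frames=[6,5,4] (faults so far: 5)
  step 8: ref 5 -> HIT, frames=[6,5,4] (faults so far: 5)
  step 9: ref 2 -> FAULT, evict 6, frames=[2,5,4] (faults so far: 6)
  step 10: ref 2 -> HIT, frames=[2,5,4] (faults so far: 6)
  step 11: ref 2 -> HIT, frames=[2,5,4] (faults so far: 6)
  step 12: ref 4 -> HIT, frames=[2,5,4] (faults so far: 6)
  LRU total faults: 6
--- Optimal ---
  step 0: ref 4 -> FAULT, frames=[4,-,-] (faults so far: 1)
  step 1: ref 5 -> FAULT, frames=[4,5,-] (faults so far: 2)
  step 2: ref 1 -> FAULT, frames=[4,5,1] (faults so far: 3)
  step 3: ref 6 -> FAULT, evict 1, frames=[4,5,6] (faults so far: 4)
  step 4: ref 6 -> HIT, frames=[4,5,6] (faults so far: 4)
  step 5: ref 5 -> HIT, frames=[4,5,6] (faults so far: 4)
  step 6: ref 6 -> HIT, frames=[4,5,6] (faults so far: 4)
  step 7: ref 4 -> HIT, frames=[4,5,6] (faults so far: 4)
  step 8: ref 5 -> HIT, frames=[4,5,6] (faults so far: 4)
  step 9: ref 2 -> FAULT, evict 5, frames=[4,2,6] (faults so far: 5)
  step 10: ref 2 -> HIT, frames=[4,2,6] (faults so far: 5)
  step 11: ref 2 -> HIT, frames=[4,2,6] (faults so far: 5)
  step 12: ref 4 -> HIT, frames=[4,2,6] (faults so far: 5)
  Optimal total faults: 5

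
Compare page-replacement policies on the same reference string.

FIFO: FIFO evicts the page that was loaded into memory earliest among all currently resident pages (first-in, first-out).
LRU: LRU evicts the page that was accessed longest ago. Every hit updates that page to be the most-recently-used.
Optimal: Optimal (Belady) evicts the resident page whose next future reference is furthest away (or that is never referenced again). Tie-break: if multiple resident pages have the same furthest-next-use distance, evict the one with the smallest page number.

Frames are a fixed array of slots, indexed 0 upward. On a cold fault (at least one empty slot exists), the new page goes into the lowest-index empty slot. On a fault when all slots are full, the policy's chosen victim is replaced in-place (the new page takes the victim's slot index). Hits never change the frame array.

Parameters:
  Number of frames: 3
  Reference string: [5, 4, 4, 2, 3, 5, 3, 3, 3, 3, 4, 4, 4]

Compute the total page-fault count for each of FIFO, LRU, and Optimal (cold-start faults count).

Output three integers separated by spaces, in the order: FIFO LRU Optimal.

Answer: 6 6 4

Derivation:
--- FIFO ---
  step 0: ref 5 -> FAULT, frames=[5,-,-] (faults so far: 1)
  step 1: ref 4 -> FAULT, frames=[5,4,-] (faults so far: 2)
  step 2: ref 4 -> HIT, frames=[5,4,-] (faults so far: 2)
  step 3: ref 2 -> FAULT, frames=[5,4,2] (faults so far: 3)
  step 4: ref 3 -> FAULT, evict 5, frames=[3,4,2] (faults so far: 4)
  step 5: ref 5 -> FAULT, evict 4, frames=[3,5,2] (faults so far: 5)
  step 6: ref 3 -> HIT, frames=[3,5,2] (faults so far: 5)
  step 7: ref 3 -> HIT, frames=[3,5,2] (faults so far: 5)
  step 8: ref 3 -> HIT, frames=[3,5,2] (faults so far: 5)
  step 9: ref 3 -> HIT, frames=[3,5,2] (faults so far: 5)
  step 10: ref 4 -> FAULT, evict 2, frames=[3,5,4] (faults so far: 6)
  step 11: ref 4 -> HIT, frames=[3,5,4] (faults so far: 6)
  step 12: ref 4 -> HIT, frames=[3,5,4] (faults so far: 6)
  FIFO total faults: 6
--- LRU ---
  step 0: ref 5 -> FAULT, frames=[5,-,-] (faults so far: 1)
  step 1: ref 4 -> FAULT, frames=[5,4,-] (faults so far: 2)
  step 2: ref 4 -> HIT, frames=[5,4,-] (faults so far: 2)
  step 3: ref 2 -> FAULT, frames=[5,4,2] (faults so far: 3)
  step 4: ref 3 -> FAULT, evict 5, frames=[3,4,2] (faults so far: 4)
  step 5: ref 5 -> FAULT, evict 4, frames=[3,5,2] (faults so far: 5)
  step 6: ref 3 -> HIT, frames=[3,5,2] (faults so far: 5)
  step 7: ref 3 -> HIT, frames=[3,5,2] (faults so far: 5)
  step 8: ref 3 -> HIT, frames=[3,5,2] (faults so far: 5)
  step 9: ref 3 -> HIT, frames=[3,5,2] (faults so far: 5)
  step 10: ref 4 -> FAULT, evict 2, frames=[3,5,4] (faults so far: 6)
  step 11: ref 4 -> HIT, frames=[3,5,4] (faults so far: 6)
  step 12: ref 4 -> HIT, frames=[3,5,4] (faults so far: 6)
  LRU total faults: 6
--- Optimal ---
  step 0: ref 5 -> FAULT, frames=[5,-,-] (faults so far: 1)
  step 1: ref 4 -> FAULT, frames=[5,4,-] (faults so far: 2)
  step 2: ref 4 -> HIT, frames=[5,4,-] (faults so far: 2)
  step 3: ref 2 -> FAULT, frames=[5,4,2] (faults so far: 3)
  step 4: ref 3 -> FAULT, evict 2, frames=[5,4,3] (faults so far: 4)
  step 5: ref 5 -> HIT, frames=[5,4,3] (faults so far: 4)
  step 6: ref 3 -> HIT, frames=[5,4,3] (faults so far: 4)
  step 7: ref 3 -> HIT, frames=[5,4,3] (faults so far: 4)
  step 8: ref 3 -> HIT, frames=[5,4,3] (faults so far: 4)
  step 9: ref 3 -> HIT, frames=[5,4,3] (faults so far: 4)
  step 10: ref 4 -> HIT, frames=[5,4,3] (faults so far: 4)
  step 11: ref 4 -> HIT, frames=[5,4,3] (faults so far: 4)
  step 12: ref 4 -> HIT, frames=[5,4,3] (faults so far: 4)
  Optimal total faults: 4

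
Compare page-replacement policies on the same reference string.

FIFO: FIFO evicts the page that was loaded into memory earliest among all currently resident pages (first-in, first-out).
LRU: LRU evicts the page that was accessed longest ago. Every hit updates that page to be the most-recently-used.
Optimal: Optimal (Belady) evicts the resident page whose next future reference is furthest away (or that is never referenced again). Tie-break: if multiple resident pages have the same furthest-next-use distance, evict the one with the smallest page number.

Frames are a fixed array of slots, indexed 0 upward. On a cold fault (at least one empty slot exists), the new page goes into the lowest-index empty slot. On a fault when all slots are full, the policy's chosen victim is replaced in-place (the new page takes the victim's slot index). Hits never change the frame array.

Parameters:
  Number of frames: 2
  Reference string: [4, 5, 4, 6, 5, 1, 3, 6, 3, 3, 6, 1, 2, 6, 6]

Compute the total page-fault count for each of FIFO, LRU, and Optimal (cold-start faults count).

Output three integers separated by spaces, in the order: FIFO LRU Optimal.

--- FIFO ---
  step 0: ref 4 -> FAULT, frames=[4,-] (faults so far: 1)
  step 1: ref 5 -> FAULT, frames=[4,5] (faults so far: 2)
  step 2: ref 4 -> HIT, frames=[4,5] (faults so far: 2)
  step 3: ref 6 -> FAULT, evict 4, frames=[6,5] (faults so far: 3)
  step 4: ref 5 -> HIT, frames=[6,5] (faults so far: 3)
  step 5: ref 1 -> FAULT, evict 5, frames=[6,1] (faults so far: 4)
  step 6: ref 3 -> FAULT, evict 6, frames=[3,1] (faults so far: 5)
  step 7: ref 6 -> FAULT, evict 1, frames=[3,6] (faults so far: 6)
  step 8: ref 3 -> HIT, frames=[3,6] (faults so far: 6)
  step 9: ref 3 -> HIT, frames=[3,6] (faults so far: 6)
  step 10: ref 6 -> HIT, frames=[3,6] (faults so far: 6)
  step 11: ref 1 -> FAULT, evict 3, frames=[1,6] (faults so far: 7)
  step 12: ref 2 -> FAULT, evict 6, frames=[1,2] (faults so far: 8)
  step 13: ref 6 -> FAULT, evict 1, frames=[6,2] (faults so far: 9)
  step 14: ref 6 -> HIT, frames=[6,2] (faults so far: 9)
  FIFO total faults: 9
--- LRU ---
  step 0: ref 4 -> FAULT, frames=[4,-] (faults so far: 1)
  step 1: ref 5 -> FAULT, frames=[4,5] (faults so far: 2)
  step 2: ref 4 -> HIT, frames=[4,5] (faults so far: 2)
  step 3: ref 6 -> FAULT, evict 5, frames=[4,6] (faults so far: 3)
  step 4: ref 5 -> FAULT, evict 4, frames=[5,6] (faults so far: 4)
  step 5: ref 1 -> FAULT, evict 6, frames=[5,1] (faults so far: 5)
  step 6: ref 3 -> FAULT, evict 5, frames=[3,1] (faults so far: 6)
  step 7: ref 6 -> FAULT, evict 1, frames=[3,6] (faults so far: 7)
  step 8: ref 3 -> HIT, frames=[3,6] (faults so far: 7)
  step 9: ref 3 -> HIT, frames=[3,6] (faults so far: 7)
  step 10: ref 6 -> HIT, frames=[3,6] (faults so far: 7)
  step 11: ref 1 -> FAULT, evict 3, frames=[1,6] (faults so far: 8)
  step 12: ref 2 -> FAULT, evict 6, frames=[1,2] (faults so far: 9)
  step 13: ref 6 -> FAULT, evict 1, frames=[6,2] (faults so far: 10)
  step 14: ref 6 -> HIT, frames=[6,2] (faults so far: 10)
  LRU total faults: 10
--- Optimal ---
  step 0: ref 4 -> FAULT, frames=[4,-] (faults so far: 1)
  step 1: ref 5 -> FAULT, frames=[4,5] (faults so far: 2)
  step 2: ref 4 -> HIT, frames=[4,5] (faults so far: 2)
  step 3: ref 6 -> FAULT, evict 4, frames=[6,5] (faults so far: 3)
  step 4: ref 5 -> HIT, frames=[6,5] (faults so far: 3)
  step 5: ref 1 -> FAULT, evict 5, frames=[6,1] (faults so far: 4)
  step 6: ref 3 -> FAULT, evict 1, frames=[6,3] (faults so far: 5)
  step 7: ref 6 -> HIT, frames=[6,3] (faults so far: 5)
  step 8: ref 3 -> HIT, frames=[6,3] (faults so far: 5)
  step 9: ref 3 -> HIT, frames=[6,3] (faults so far: 5)
  step 10: ref 6 -> HIT, frames=[6,3] (faults so far: 5)
  step 11: ref 1 -> FAULT, evict 3, frames=[6,1] (faults so far: 6)
  step 12: ref 2 -> FAULT, evict 1, frames=[6,2] (faults so far: 7)
  step 13: ref 6 -> HIT, frames=[6,2] (faults so far: 7)
  step 14: ref 6 -> HIT, frames=[6,2] (faults so far: 7)
  Optimal total faults: 7

Answer: 9 10 7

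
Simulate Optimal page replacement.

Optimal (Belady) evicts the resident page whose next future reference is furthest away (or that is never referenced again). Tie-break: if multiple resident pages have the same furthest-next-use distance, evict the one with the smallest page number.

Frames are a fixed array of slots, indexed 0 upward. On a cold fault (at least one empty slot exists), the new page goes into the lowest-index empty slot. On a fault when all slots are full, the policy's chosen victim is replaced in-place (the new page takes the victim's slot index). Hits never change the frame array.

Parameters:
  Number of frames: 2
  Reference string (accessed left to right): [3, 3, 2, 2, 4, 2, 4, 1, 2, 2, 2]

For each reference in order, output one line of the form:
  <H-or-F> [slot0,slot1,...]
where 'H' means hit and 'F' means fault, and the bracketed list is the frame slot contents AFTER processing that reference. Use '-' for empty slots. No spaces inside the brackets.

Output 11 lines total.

F [3,-]
H [3,-]
F [3,2]
H [3,2]
F [4,2]
H [4,2]
H [4,2]
F [1,2]
H [1,2]
H [1,2]
H [1,2]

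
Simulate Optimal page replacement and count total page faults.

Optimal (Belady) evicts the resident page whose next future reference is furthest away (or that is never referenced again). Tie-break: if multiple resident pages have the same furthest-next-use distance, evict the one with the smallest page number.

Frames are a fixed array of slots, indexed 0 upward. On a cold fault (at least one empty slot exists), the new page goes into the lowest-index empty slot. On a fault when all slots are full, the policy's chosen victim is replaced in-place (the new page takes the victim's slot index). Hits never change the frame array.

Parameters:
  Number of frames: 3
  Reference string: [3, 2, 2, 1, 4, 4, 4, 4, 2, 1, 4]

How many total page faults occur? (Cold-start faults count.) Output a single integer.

Answer: 4

Derivation:
Step 0: ref 3 → FAULT, frames=[3,-,-]
Step 1: ref 2 → FAULT, frames=[3,2,-]
Step 2: ref 2 → HIT, frames=[3,2,-]
Step 3: ref 1 → FAULT, frames=[3,2,1]
Step 4: ref 4 → FAULT (evict 3), frames=[4,2,1]
Step 5: ref 4 → HIT, frames=[4,2,1]
Step 6: ref 4 → HIT, frames=[4,2,1]
Step 7: ref 4 → HIT, frames=[4,2,1]
Step 8: ref 2 → HIT, frames=[4,2,1]
Step 9: ref 1 → HIT, frames=[4,2,1]
Step 10: ref 4 → HIT, frames=[4,2,1]
Total faults: 4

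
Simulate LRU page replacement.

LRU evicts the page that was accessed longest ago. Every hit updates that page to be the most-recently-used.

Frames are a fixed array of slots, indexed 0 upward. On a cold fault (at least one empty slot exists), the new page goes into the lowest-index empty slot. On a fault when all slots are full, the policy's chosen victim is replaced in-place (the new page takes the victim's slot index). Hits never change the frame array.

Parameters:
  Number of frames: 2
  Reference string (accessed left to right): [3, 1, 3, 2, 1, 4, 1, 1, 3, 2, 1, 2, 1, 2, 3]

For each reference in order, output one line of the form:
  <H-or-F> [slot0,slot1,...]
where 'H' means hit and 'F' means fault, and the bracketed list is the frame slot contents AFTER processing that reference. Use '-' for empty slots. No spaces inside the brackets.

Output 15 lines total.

F [3,-]
F [3,1]
H [3,1]
F [3,2]
F [1,2]
F [1,4]
H [1,4]
H [1,4]
F [1,3]
F [2,3]
F [2,1]
H [2,1]
H [2,1]
H [2,1]
F [2,3]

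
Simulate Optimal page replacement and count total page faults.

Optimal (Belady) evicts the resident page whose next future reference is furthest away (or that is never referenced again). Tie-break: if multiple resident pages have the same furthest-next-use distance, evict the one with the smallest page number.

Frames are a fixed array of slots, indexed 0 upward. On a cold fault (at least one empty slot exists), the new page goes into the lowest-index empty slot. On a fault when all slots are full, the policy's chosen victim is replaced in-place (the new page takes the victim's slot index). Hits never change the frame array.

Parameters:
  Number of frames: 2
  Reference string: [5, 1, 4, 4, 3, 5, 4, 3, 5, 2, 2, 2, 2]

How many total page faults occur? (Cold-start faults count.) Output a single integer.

Answer: 7

Derivation:
Step 0: ref 5 → FAULT, frames=[5,-]
Step 1: ref 1 → FAULT, frames=[5,1]
Step 2: ref 4 → FAULT (evict 1), frames=[5,4]
Step 3: ref 4 → HIT, frames=[5,4]
Step 4: ref 3 → FAULT (evict 4), frames=[5,3]
Step 5: ref 5 → HIT, frames=[5,3]
Step 6: ref 4 → FAULT (evict 5), frames=[4,3]
Step 7: ref 3 → HIT, frames=[4,3]
Step 8: ref 5 → FAULT (evict 3), frames=[4,5]
Step 9: ref 2 → FAULT (evict 4), frames=[2,5]
Step 10: ref 2 → HIT, frames=[2,5]
Step 11: ref 2 → HIT, frames=[2,5]
Step 12: ref 2 → HIT, frames=[2,5]
Total faults: 7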